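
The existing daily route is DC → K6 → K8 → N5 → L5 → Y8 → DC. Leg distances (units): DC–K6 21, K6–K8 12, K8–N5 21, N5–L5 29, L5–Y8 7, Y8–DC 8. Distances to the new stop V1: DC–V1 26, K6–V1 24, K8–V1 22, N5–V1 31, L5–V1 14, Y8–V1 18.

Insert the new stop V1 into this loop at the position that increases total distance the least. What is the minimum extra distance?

Insertion cost between consecutive stops i–j is d(i,V1) + d(V1,j) − d(i,j):
  between DC and K6: 26 + 24 − 21 = 29
  between K6 and K8: 24 + 22 − 12 = 34
  between K8 and N5: 22 + 31 − 21 = 32
  between N5 and L5: 31 + 14 − 29 = 16
  between L5 and Y8: 14 + 18 − 7 = 25
  between Y8 and DC: 18 + 26 − 8 = 36
Cheapest insertion is between N5 and L5, adding 16.
New total = 98 + 16 = 114.

Minimum extra distance: 16, inserting V1 between N5 and L5.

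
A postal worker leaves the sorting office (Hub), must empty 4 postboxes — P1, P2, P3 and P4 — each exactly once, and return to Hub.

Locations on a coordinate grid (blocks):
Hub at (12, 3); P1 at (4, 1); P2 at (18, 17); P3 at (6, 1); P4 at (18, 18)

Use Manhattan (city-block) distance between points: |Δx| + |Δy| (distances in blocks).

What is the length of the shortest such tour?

There are 12 distinct closed tours to check (reversals are equivalent).
Hub - P1 - P2 - P3 - P4 - Hub: 10+30+28+29+21 = 118
Hub - P1 - P2 - P4 - P3 - Hub: 10+30+1+29+8 = 78
Hub - P1 - P3 - P2 - P4 - Hub: 10+2+28+1+21 = 62
Hub - P1 - P3 - P4 - P2 - Hub: 10+2+29+1+20 = 62
Hub - P1 - P4 - P2 - P3 - Hub: 10+31+1+28+8 = 78
Hub - P1 - P4 - P3 - P2 - Hub: 10+31+29+28+20 = 118
Hub - P2 - P1 - P3 - P4 - Hub: 20+30+2+29+21 = 102
Hub - P2 - P1 - P4 - P3 - Hub: 20+30+31+29+8 = 118
Hub - P2 - P3 - P1 - P4 - Hub: 20+28+2+31+21 = 102
Hub - P2 - P4 - P1 - P3 - Hub: 20+1+31+2+8 = 62
Hub - P3 - P1 - P2 - P4 - Hub: 8+2+30+1+21 = 62
Hub - P3 - P2 - P1 - P4 - Hub: 8+28+30+31+21 = 118
The minimum is 62.
One optimal route: Hub → P1 → P3 → P2 → P4 → Hub (or its reverse).

62 blocks — the shortest possible round trip.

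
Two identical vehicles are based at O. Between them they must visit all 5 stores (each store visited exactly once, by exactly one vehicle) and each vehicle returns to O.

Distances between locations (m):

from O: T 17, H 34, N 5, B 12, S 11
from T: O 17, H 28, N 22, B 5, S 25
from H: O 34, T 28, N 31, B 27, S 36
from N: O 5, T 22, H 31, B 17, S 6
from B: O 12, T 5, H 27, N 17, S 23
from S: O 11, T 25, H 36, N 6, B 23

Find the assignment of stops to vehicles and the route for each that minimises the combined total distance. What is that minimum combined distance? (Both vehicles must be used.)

Minimum combined distance: 101 m.

Check every non-empty split of the stops between the two vehicles; for each half take its own optimal tour:
  {T} + {H, N, B, S}: 34 + 86 = 120
  {H} + {T, N, B, S}: 68 + 53 = 121
  {T, H} + {N, B, S}: 79 + 46 = 125
  {N} + {T, H, B, S}: 10 + 92 = 102
  {T, N} + {H, B, S}: 44 + 86 = 130
  {H, N} + {T, B, S}: 70 + 53 = 123
  … (15 splits in total)
  {T, H, B} + {N, S}: 79 + 22 = 101  ← best
Best: vehicle 1 O → H → T → B → O = 79; vehicle 2 O → N → S → O = 22; combined 101.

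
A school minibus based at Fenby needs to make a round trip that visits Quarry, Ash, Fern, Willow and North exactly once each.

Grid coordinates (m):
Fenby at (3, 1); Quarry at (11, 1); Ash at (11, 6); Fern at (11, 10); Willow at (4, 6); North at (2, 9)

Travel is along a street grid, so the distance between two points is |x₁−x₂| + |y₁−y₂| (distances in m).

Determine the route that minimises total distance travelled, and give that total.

Fenby → Quarry → Ash → Fern → Willow → North → Fenby: 8+5+4+11+5+9 = 42
Fenby → Quarry → Ash → Fern → North → Willow → Fenby: 8+5+4+10+5+6 = 38
Fenby → Quarry → Ash → Willow → Fern → North → Fenby: 8+5+7+11+10+9 = 50
Fenby → Quarry → Ash → Willow → North → Fern → Fenby: 8+5+7+5+10+17 = 52
Fenby → Quarry → Ash → North → Fern → Willow → Fenby: 8+5+12+10+11+6 = 52
Fenby → Quarry → Ash → North → Willow → Fern → Fenby: 8+5+12+5+11+17 = 58
Fenby → Quarry → Fern → Ash → Willow → North → Fenby: 8+9+4+7+5+9 = 42
Fenby → Quarry → Fern → Ash → North → Willow → Fenby: 8+9+4+12+5+6 = 44
Fenby → Quarry → Fern → Willow → Ash → North → Fenby: 8+9+11+7+12+9 = 56
Fenby → Quarry → Fern → Willow → North → Ash → Fenby: 8+9+11+5+12+13 = 58
Fenby → Quarry → Fern → North → Ash → Willow → Fenby: 8+9+10+12+7+6 = 52
Fenby → Quarry → Fern → North → Willow → Ash → Fenby: 8+9+10+5+7+13 = 52
Fenby → Quarry → Willow → Ash → Fern → North → Fenby: 8+12+7+4+10+9 = 50
Fenby → Quarry → Willow → Ash → North → Fern → Fenby: 8+12+7+12+10+17 = 66
… (46 more)
The minimum is 38.
One optimal route: Fenby → Quarry → Ash → Fern → North → Willow → Fenby (or its reverse).

Minimum total distance: 38 m.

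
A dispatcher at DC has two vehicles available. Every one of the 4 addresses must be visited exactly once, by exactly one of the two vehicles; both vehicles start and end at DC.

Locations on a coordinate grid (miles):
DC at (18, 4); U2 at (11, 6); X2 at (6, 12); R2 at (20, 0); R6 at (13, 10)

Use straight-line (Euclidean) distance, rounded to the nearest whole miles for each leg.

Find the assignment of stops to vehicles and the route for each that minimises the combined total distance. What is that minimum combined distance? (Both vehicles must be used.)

Minimum combined distance: 38 miles.

There are 2^3 − 1 = 7 ways to divide the 4 stops into two non-empty groups. For each, the best each vehicle can do is its own shortest tour through its group:
  {U2} + {X2, R2, R6}: 14 + 37 = 51
  {X2} + {U2, R2, R6}: 28 + 27 = 55
  {U2, X2} + {R2, R6}: 29 + 24 = 53
  {R2} + {U2, X2, R6}: 8 + 30 = 38
  {U2, R2} + {X2, R6}: 22 + 29 = 51
  {X2, R2} + {U2, R6}: 36 + 19 = 55
  … (7 splits in total)
Best: vehicle 1 DC → R2 → DC = 8; vehicle 2 DC → U2 → X2 → R6 → DC = 30; combined 38.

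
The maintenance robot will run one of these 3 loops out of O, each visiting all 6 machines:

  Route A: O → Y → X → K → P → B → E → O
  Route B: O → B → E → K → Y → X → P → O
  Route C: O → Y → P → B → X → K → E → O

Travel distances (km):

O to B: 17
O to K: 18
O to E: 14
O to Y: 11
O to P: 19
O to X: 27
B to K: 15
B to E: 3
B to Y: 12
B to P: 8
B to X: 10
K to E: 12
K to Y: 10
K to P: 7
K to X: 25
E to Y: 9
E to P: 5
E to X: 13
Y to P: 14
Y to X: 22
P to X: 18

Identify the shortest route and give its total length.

90 km — Route A is the shortest.

Route A: 11 + 22 + 25 + 7 + 8 + 3 + 14 = 90
Route B: 17 + 3 + 12 + 10 + 22 + 18 + 19 = 101
Route C: 11 + 14 + 8 + 10 + 25 + 12 + 14 = 94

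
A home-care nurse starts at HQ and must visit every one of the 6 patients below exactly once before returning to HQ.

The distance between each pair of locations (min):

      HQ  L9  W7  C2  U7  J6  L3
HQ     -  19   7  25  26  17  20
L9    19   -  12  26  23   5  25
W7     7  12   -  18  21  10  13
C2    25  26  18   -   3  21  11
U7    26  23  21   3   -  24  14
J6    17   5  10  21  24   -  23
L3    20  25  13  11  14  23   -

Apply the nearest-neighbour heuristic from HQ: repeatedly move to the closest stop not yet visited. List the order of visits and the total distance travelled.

Total distance 79 min via the nearest-neighbour route HQ → W7 → J6 → L9 → U7 → C2 → L3 → HQ.

At HQ the remaining stops are W7 7, J6 17, L9 19, L3 20, C2 25, U7 26; go to W7.
At W7 the remaining stops are J6 10, L9 12, L3 13, C2 18, U7 21; go to J6.
At J6 the remaining stops are L9 5, C2 21, L3 23, U7 24; go to L9.
At L9 the remaining stops are U7 23, L3 25, C2 26; go to U7.
At U7 the remaining stops are C2 3, L3 14; go to C2.
At C2 the remaining stops are L3 11; go to L3.
Return L3→HQ: 20.
Total = 7 + 10 + 5 + 23 + 3 + 11 + 20 = 79.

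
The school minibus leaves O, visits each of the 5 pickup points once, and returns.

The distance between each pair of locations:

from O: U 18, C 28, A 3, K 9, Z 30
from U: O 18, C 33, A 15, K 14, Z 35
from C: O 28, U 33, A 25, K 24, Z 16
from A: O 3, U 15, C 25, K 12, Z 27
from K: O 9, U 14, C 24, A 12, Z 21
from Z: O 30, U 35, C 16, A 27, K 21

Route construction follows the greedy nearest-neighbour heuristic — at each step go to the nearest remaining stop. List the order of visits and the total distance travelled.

108 along O → A → K → U → C → Z → O.

O → [A:3 / K:9 / U:18 / C:28 / Z:30] → A (3)
A → [K:12 / U:15 / C:25 / Z:27] → K (12)
K → [U:14 / Z:21 / C:24] → U (14)
U → [C:33 / Z:35] → C (33)
C → [Z:16] → Z (16)
Return Z→O: 30.
Total = 3 + 12 + 14 + 33 + 16 + 30 = 108.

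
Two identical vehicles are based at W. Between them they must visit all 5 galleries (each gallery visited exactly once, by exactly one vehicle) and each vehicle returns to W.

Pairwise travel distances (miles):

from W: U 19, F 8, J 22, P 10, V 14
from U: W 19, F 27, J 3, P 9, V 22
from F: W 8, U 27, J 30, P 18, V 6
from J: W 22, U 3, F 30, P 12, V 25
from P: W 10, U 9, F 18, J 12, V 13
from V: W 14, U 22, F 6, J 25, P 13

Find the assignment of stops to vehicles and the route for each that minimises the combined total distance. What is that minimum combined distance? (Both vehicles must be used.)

72 miles — the smallest possible combined total.

There are 2^4 − 1 = 15 ways to divide the 5 stops into two non-empty groups. For each, the best each vehicle can do is its own shortest tour through its group:
  {U} + {F, J, P, V}: 38 + 61 = 99
  {F} + {U, J, P, V}: 16 + 61 = 77
  {U, F} + {J, P, V}: 54 + 61 = 115
  {J} + {U, F, P, V}: 44 + 55 = 99
  {U, J} + {F, P, V}: 44 + 37 = 81
  {F, J} + {U, P, V}: 60 + 55 = 115
  … (15 splits in total)
  {U, J, P} + {F, V}: 44 + 28 = 72  ← best
Best: vehicle 1 W → U → J → P → W = 44; vehicle 2 W → F → V → W = 28; combined 72.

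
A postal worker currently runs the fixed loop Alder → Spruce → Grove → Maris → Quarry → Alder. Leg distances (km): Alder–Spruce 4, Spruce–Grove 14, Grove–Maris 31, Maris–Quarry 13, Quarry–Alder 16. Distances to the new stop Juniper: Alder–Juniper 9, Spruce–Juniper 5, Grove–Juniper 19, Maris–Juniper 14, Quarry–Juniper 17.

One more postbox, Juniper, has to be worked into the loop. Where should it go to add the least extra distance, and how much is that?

Adding 2 km by placing Juniper on the Grove–Maris leg.

Insertion cost between consecutive stops i–j is d(i,Juniper) + d(Juniper,j) − d(i,j):
  between Alder and Spruce: 9 + 5 − 4 = 10
  between Spruce and Grove: 5 + 19 − 14 = 10
  between Grove and Maris: 19 + 14 − 31 = 2
  between Maris and Quarry: 14 + 17 − 13 = 18
  between Quarry and Alder: 17 + 9 − 16 = 10
Cheapest insertion is between Grove and Maris, adding 2.
New total = 78 + 2 = 80.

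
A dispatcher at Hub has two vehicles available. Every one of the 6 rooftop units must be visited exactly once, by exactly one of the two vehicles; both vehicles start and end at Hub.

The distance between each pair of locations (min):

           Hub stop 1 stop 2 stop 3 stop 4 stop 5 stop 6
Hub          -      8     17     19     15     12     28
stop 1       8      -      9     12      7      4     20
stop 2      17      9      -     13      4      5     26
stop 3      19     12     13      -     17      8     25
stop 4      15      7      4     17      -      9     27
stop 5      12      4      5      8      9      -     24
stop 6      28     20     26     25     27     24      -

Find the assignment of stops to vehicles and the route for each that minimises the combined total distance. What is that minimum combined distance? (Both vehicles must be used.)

Check every non-empty split of the stops between the two vehicles; for each half take its own optimal tour:
  {stop 1} + {stop 2, stop 3, stop 4, stop 5, stop 6}: 16 + 85 = 101
  {stop 2} + {stop 1, stop 3, stop 4, stop 5, stop 6}: 34 + 85 = 119
  {stop 1, stop 2} + {stop 3, stop 4, stop 5, stop 6}: 34 + 85 = 119
  {stop 3} + {stop 1, stop 2, stop 4, stop 5, stop 6}: 38 + 76 = 114
  {stop 1, stop 3} + {stop 2, stop 4, stop 5, stop 6}: 39 + 76 = 115
  {stop 2, stop 3} + {stop 1, stop 4, stop 5, stop 6}: 49 + 76 = 125
  … (31 splits in total)
Best: vehicle 1 Hub → stop 1 → Hub = 16; vehicle 2 Hub → stop 4 → stop 2 → stop 5 → stop 3 → stop 6 → Hub = 85; combined 101.

Minimum combined distance: 101 min.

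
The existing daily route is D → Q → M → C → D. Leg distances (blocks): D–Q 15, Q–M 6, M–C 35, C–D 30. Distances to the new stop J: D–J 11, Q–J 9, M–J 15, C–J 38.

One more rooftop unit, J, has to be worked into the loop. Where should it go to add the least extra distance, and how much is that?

+5 blocks — insert J between D and Q.

Insertion cost between consecutive stops i–j is d(i,J) + d(J,j) − d(i,j):
  between D and Q: 11 + 9 − 15 = 5
  between Q and M: 9 + 15 − 6 = 18
  between M and C: 15 + 38 − 35 = 18
  between C and D: 38 + 11 − 30 = 19
Cheapest insertion is between D and Q, adding 5.
New total = 86 + 5 = 91.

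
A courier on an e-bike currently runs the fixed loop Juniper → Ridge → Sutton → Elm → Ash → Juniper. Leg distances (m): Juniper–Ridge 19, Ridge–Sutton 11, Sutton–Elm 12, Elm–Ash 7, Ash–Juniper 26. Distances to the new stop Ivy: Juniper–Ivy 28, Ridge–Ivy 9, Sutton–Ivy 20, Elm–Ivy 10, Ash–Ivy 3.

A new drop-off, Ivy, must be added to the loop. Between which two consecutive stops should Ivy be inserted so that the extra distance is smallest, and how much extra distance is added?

+5 m — insert Ivy between Ash and Juniper.

Insertion cost between consecutive stops i–j is d(i,Ivy) + d(Ivy,j) − d(i,j):
  between Juniper and Ridge: 28 + 9 − 19 = 18
  between Ridge and Sutton: 9 + 20 − 11 = 18
  between Sutton and Elm: 20 + 10 − 12 = 18
  between Elm and Ash: 10 + 3 − 7 = 6
  between Ash and Juniper: 3 + 28 − 26 = 5
Cheapest insertion is between Ash and Juniper, adding 5.
New total = 75 + 5 = 80.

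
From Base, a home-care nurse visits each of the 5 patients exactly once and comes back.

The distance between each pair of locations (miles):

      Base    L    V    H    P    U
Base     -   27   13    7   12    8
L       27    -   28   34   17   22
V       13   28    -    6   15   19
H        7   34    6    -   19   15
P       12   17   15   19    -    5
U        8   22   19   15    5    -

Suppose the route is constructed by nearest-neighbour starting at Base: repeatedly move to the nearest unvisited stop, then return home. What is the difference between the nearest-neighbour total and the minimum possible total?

Base: H=7, U=8, P=12, V=13, L=27 ⇒ H
H: V=6, U=15, P=19, L=34 ⇒ V
V: P=15, U=19, L=28 ⇒ P
P: U=5, L=17 ⇒ U
U: L=22 ⇒ L
NN route Base → H → V → P → U → L → Base costs 82.
Optimal: Base → H → V → L → P → U → Base costs 71 (by enumerating all 60 distinct tours).
Excess = 82 − 71 = 11.

11 miles longer than the optimal tour.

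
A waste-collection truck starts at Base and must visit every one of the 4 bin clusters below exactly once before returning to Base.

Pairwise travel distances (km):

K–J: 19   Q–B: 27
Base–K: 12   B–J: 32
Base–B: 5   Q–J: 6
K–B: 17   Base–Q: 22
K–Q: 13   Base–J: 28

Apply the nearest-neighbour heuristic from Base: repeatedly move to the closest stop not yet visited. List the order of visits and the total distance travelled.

69 km along Base → B → K → Q → J → Base.

At Base the remaining stops are B 5, K 12, Q 22, J 28; go to B.
At B the remaining stops are K 17, Q 27, J 32; go to K.
At K the remaining stops are Q 13, J 19; go to Q.
At Q the remaining stops are J 6; go to J.
Return J→Base: 28.
Total = 5 + 17 + 13 + 6 + 28 = 69.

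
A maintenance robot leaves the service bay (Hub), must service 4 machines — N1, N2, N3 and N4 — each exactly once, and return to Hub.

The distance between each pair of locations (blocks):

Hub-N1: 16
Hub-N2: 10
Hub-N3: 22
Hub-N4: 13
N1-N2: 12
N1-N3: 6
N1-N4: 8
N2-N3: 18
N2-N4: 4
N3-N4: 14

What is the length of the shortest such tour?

Shortest round trip = 50 blocks.

There are 12 distinct closed tours to check (reversals are equivalent).
Hub-N1-N2-N3-N4-Hub: 16+12+18+14+13 = 73
Hub-N1-N2-N4-N3-Hub: 16+12+4+14+22 = 68
Hub-N1-N3-N2-N4-Hub: 16+6+18+4+13 = 57
Hub-N1-N3-N4-N2-Hub: 16+6+14+4+10 = 50
Hub-N1-N4-N2-N3-Hub: 16+8+4+18+22 = 68
Hub-N1-N4-N3-N2-Hub: 16+8+14+18+10 = 66
Hub-N2-N1-N3-N4-Hub: 10+12+6+14+13 = 55
Hub-N2-N1-N4-N3-Hub: 10+12+8+14+22 = 66
Hub-N2-N3-N1-N4-Hub: 10+18+6+8+13 = 55
Hub-N2-N4-N1-N3-Hub: 10+4+8+6+22 = 50
Hub-N3-N1-N2-N4-Hub: 22+6+12+4+13 = 57
Hub-N3-N2-N1-N4-Hub: 22+18+12+8+13 = 73
The minimum is 50.
One optimal route: Hub → N1 → N3 → N4 → N2 → Hub (or its reverse).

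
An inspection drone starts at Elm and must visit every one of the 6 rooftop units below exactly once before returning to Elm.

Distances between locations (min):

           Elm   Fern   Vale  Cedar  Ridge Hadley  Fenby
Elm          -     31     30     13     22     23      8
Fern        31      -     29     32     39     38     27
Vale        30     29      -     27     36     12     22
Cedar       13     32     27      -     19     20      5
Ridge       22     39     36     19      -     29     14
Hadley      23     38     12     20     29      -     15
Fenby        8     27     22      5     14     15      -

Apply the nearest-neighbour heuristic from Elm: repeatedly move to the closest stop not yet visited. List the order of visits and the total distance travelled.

From Elm: distances to unvisited — Fenby=8, Cedar=13, Ridge=22, Hadley=23, Vale=30, Fern=31. Nearest is Fenby (8).
From Fenby: distances to unvisited — Cedar=5, Ridge=14, Hadley=15, Vale=22, Fern=27. Nearest is Cedar (5).
From Cedar: distances to unvisited — Ridge=19, Hadley=20, Vale=27, Fern=32. Nearest is Ridge (19).
From Ridge: distances to unvisited — Hadley=29, Vale=36, Fern=39. Nearest is Hadley (29).
From Hadley: distances to unvisited — Vale=12, Fern=38. Nearest is Vale (12).
From Vale: distances to unvisited — Fern=29. Nearest is Fern (29).
Return Fern→Elm: 31.
Total = 8 + 5 + 19 + 29 + 12 + 29 + 31 = 133.

Nearest-neighbour total = 133 min; route Elm → Fenby → Cedar → Ridge → Hadley → Vale → Fern → Elm.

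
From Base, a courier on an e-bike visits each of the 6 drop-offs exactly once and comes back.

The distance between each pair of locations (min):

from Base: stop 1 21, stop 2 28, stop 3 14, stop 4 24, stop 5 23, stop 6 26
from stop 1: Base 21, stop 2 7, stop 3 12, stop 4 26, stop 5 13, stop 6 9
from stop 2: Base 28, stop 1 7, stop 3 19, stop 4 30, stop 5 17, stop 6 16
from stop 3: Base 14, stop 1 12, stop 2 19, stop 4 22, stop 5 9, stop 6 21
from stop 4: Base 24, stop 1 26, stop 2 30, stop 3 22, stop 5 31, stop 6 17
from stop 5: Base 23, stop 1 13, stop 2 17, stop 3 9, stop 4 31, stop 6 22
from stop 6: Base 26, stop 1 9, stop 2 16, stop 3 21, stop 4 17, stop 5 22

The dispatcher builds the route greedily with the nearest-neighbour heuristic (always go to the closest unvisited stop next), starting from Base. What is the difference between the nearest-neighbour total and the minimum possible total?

Base: stop 3=14, stop 1=21, stop 5=23, stop 4=24, stop 6=26, stop 2=28 ⇒ stop 3
stop 3: stop 5=9, stop 1=12, stop 2=19, stop 6=21, stop 4=22 ⇒ stop 5
stop 5: stop 1=13, stop 2=17, stop 6=22, stop 4=31 ⇒ stop 1
stop 1: stop 2=7, stop 6=9, stop 4=26 ⇒ stop 2
stop 2: stop 6=16, stop 4=30 ⇒ stop 6
stop 6: stop 4=17 ⇒ stop 4
NN route Base → stop 3 → stop 5 → stop 1 → stop 2 → stop 6 → stop 4 → Base costs 100.
Optimal: Base → stop 3 → stop 5 → stop 2 → stop 1 → stop 6 → stop 4 → Base costs 97 (by enumerating all 360 distinct tours).
Excess = 100 − 97 = 3.

3 min longer than the optimal tour.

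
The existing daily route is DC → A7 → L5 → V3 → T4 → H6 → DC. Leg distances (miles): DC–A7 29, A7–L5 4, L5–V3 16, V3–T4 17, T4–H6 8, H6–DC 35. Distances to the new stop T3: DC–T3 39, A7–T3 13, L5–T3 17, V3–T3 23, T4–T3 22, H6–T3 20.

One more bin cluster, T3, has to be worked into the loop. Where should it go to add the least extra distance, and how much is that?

Adding 23 miles by placing T3 on the DC–A7 leg.

Insertion cost between consecutive stops i–j is d(i,T3) + d(T3,j) − d(i,j):
  between DC and A7: 39 + 13 − 29 = 23
  between A7 and L5: 13 + 17 − 4 = 26
  between L5 and V3: 17 + 23 − 16 = 24
  between V3 and T4: 23 + 22 − 17 = 28
  between T4 and H6: 22 + 20 − 8 = 34
  between H6 and DC: 20 + 39 − 35 = 24
Cheapest insertion is between DC and A7, adding 23.
New total = 109 + 23 = 132.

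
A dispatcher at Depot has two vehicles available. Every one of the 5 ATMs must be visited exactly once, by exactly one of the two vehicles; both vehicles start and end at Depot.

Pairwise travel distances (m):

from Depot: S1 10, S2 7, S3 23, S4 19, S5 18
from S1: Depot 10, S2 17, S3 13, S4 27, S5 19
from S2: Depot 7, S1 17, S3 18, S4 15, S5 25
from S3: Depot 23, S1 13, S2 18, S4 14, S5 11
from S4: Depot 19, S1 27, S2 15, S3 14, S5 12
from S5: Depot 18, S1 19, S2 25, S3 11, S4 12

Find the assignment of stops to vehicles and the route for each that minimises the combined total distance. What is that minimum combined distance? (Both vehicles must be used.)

Minimum combined distance: 79 m.

There are 2^4 − 1 = 15 ways to divide the 5 stops into two non-empty groups. For each, the best each vehicle can do is its own shortest tour through its group:
  {S1} + {S2, S3, S4, S5}: 20 + 65 = 85
  {S2} + {S1, S3, S4, S5}: 14 + 65 = 79
  {S1, S2} + {S3, S4, S5}: 34 + 62 = 96
  {S3} + {S1, S2, S4, S5}: 46 + 63 = 109
  {S1, S3} + {S2, S4, S5}: 46 + 52 = 98
  {S2, S3} + {S1, S4, S5}: 48 + 60 = 108
  … (15 splits in total)
Best: vehicle 1 Depot → S2 → Depot = 14; vehicle 2 Depot → S1 → S3 → S5 → S4 → Depot = 65; combined 79.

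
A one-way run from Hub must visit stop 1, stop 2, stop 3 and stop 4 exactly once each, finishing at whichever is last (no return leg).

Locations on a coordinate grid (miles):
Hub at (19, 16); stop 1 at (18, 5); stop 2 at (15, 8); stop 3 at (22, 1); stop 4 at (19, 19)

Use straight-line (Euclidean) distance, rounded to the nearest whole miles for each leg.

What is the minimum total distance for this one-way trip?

25 miles — the minimum one-way total.

There are 4! = 24 possible orderings.
Hub→stop 1→stop 2→stop 3→stop 4: 11+4+10+18 = 43
Hub→stop 1→stop 2→stop 4→stop 3: 11+4+12+18 = 45
Hub→stop 1→stop 3→stop 2→stop 4: 11+6+10+12 = 39
Hub→stop 1→stop 3→stop 4→stop 2: 11+6+18+12 = 47
Hub→stop 1→stop 4→stop 2→stop 3: 11+14+12+10 = 47
Hub→stop 1→stop 4→stop 3→stop 2: 11+14+18+10 = 53
Hub→stop 2→stop 1→stop 3→stop 4: 9+4+6+18 = 37
Hub→stop 2→stop 1→stop 4→stop 3: 9+4+14+18 = 45
Hub→stop 2→stop 3→stop 1→stop 4: 9+10+6+14 = 39
Hub→stop 2→stop 3→stop 4→stop 1: 9+10+18+14 = 51
Hub→stop 2→stop 4→stop 1→stop 3: 9+12+14+6 = 41
Hub→stop 2→stop 4→stop 3→stop 1: 9+12+18+6 = 45
Hub→stop 3→stop 1→stop 2→stop 4: 15+6+4+12 = 37
Hub→stop 3→stop 1→stop 4→stop 2: 15+6+14+12 = 47
… (10 more)
Hub→stop 4→stop 2→stop 1→stop 3: 3+12+4+6 = 25  ← best
The minimum is 25.
One shortest path: Hub → stop 4 → stop 2 → stop 1 → stop 3.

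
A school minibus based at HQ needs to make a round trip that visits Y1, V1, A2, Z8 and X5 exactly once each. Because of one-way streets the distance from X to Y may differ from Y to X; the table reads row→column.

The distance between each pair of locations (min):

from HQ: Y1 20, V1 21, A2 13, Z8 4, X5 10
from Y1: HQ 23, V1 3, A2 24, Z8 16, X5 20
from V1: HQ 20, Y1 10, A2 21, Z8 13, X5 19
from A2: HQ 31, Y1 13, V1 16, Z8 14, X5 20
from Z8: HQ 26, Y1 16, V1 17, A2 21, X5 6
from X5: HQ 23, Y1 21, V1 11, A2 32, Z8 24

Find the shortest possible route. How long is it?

Shortest round trip = 71 min.

HQ → Y1 → V1 → A2 → Z8 → X5 → HQ: 20+3+21+14+6+23 = 87
HQ → Y1 → V1 → A2 → X5 → Z8 → HQ: 20+3+21+20+24+26 = 114
HQ → Y1 → V1 → Z8 → A2 → X5 → HQ: 20+3+13+21+20+23 = 100
HQ → Y1 → V1 → Z8 → X5 → A2 → HQ: 20+3+13+6+32+31 = 105
HQ → Y1 → V1 → X5 → A2 → Z8 → HQ: 20+3+19+32+14+26 = 114
HQ → Y1 → V1 → X5 → Z8 → A2 → HQ: 20+3+19+24+21+31 = 118
HQ → Y1 → A2 → V1 → Z8 → X5 → HQ: 20+24+16+13+6+23 = 102
HQ → Y1 → A2 → V1 → X5 → Z8 → HQ: 20+24+16+19+24+26 = 129
HQ → Y1 → A2 → Z8 → V1 → X5 → HQ: 20+24+14+17+19+23 = 117
HQ → Y1 → A2 → Z8 → X5 → V1 → HQ: 20+24+14+6+11+20 = 95
HQ → Y1 → A2 → X5 → V1 → Z8 → HQ: 20+24+20+11+13+26 = 114
HQ → Y1 → A2 → X5 → Z8 → V1 → HQ: 20+24+20+24+17+20 = 125
HQ → Y1 → Z8 → V1 → A2 → X5 → HQ: 20+16+17+21+20+23 = 117
HQ → Y1 → Z8 → V1 → X5 → A2 → HQ: 20+16+17+19+32+31 = 135
… (106 more)
HQ → A2 → Y1 → V1 → Z8 → X5 → HQ: 13+13+3+13+6+23 = 71  ← best
The minimum is 71.
One optimal route: HQ → A2 → Y1 → V1 → Z8 → X5 → HQ.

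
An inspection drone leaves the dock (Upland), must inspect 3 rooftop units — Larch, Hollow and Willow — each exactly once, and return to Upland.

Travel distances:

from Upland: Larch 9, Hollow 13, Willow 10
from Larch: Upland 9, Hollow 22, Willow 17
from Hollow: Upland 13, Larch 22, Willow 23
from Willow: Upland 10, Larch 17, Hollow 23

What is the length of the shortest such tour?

Minimum total distance: 62.

With 3 stops there are 3!/2 = 3 distinct round trips (a route and its reverse cost the same).
Upland-Larch-Hollow-Willow-Upland: 9+22+23+10 = 64
Upland-Larch-Willow-Hollow-Upland: 9+17+23+13 = 62
Upland-Hollow-Larch-Willow-Upland: 13+22+17+10 = 62
The minimum is 62.
One optimal route: Upland → Larch → Willow → Hollow → Upland (or its reverse).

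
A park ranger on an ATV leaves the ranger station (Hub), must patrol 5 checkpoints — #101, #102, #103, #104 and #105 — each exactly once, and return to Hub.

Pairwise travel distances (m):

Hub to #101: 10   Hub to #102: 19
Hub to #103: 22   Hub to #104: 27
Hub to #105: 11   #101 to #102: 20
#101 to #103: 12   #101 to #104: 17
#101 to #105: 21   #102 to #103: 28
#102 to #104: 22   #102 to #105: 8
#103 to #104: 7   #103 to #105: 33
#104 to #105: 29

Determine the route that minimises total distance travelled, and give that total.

Hub - #101 - #102 - #103 - #104 - #105 - Hub: 10+20+28+7+29+11 = 105
Hub - #101 - #102 - #103 - #105 - #104 - Hub: 10+20+28+33+29+27 = 147
Hub - #101 - #102 - #104 - #103 - #105 - Hub: 10+20+22+7+33+11 = 103
Hub - #101 - #102 - #104 - #105 - #103 - Hub: 10+20+22+29+33+22 = 136
Hub - #101 - #102 - #105 - #103 - #104 - Hub: 10+20+8+33+7+27 = 105
Hub - #101 - #102 - #105 - #104 - #103 - Hub: 10+20+8+29+7+22 = 96
Hub - #101 - #103 - #102 - #104 - #105 - Hub: 10+12+28+22+29+11 = 112
Hub - #101 - #103 - #102 - #105 - #104 - Hub: 10+12+28+8+29+27 = 114
Hub - #101 - #103 - #104 - #102 - #105 - Hub: 10+12+7+22+8+11 = 70
Hub - #101 - #103 - #104 - #105 - #102 - Hub: 10+12+7+29+8+19 = 85
Hub - #101 - #103 - #105 - #102 - #104 - Hub: 10+12+33+8+22+27 = 112
Hub - #101 - #103 - #105 - #104 - #102 - Hub: 10+12+33+29+22+19 = 125
Hub - #101 - #104 - #102 - #103 - #105 - Hub: 10+17+22+28+33+11 = 121
Hub - #101 - #104 - #102 - #105 - #103 - Hub: 10+17+22+8+33+22 = 112
… (46 more)
The minimum is 70.
One optimal route: Hub → #101 → #103 → #104 → #102 → #105 → Hub (or its reverse).

70 m — the shortest possible round trip.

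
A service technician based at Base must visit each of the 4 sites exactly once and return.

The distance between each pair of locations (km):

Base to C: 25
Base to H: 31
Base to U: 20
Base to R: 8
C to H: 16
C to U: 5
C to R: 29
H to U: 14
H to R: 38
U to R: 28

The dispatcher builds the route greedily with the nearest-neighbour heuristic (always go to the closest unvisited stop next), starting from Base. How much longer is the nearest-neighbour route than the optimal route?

Base: R=8, U=20, C=25, H=31 ⇒ R
R: U=28, C=29, H=38 ⇒ U
U: C=5, H=14 ⇒ C
C: H=16 ⇒ H
NN route Base → R → U → C → H → Base costs 88.
Optimal: Base → H → U → C → R → Base costs 87 (by enumerating all 12 distinct tours).
Excess = 88 − 87 = 1.

The nearest-neighbour route is 1 km longer than optimal.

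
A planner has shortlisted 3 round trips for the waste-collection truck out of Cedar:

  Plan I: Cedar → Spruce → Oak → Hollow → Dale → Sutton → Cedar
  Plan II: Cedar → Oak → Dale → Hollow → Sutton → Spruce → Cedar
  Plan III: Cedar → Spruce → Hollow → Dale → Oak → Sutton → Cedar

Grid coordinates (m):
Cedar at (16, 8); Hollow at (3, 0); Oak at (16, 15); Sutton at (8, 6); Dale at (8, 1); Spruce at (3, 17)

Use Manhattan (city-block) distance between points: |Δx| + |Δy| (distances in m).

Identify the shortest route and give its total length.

Plan I: 22 + 15 + 28 + 6 + 5 + 10 = 86
Plan II: 7 + 22 + 6 + 11 + 16 + 22 = 84
Plan III: 22 + 17 + 6 + 22 + 17 + 10 = 94

84 m — Plan II is the shortest.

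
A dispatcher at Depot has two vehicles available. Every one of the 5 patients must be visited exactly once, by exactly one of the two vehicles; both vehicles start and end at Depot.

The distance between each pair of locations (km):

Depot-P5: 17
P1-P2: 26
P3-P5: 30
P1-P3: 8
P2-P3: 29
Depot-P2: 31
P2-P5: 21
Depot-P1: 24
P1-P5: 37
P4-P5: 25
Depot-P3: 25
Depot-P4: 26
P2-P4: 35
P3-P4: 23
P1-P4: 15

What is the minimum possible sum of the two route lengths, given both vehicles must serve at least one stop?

Try each way of splitting the stops between the two vehicles (each non-empty) and, for each split, find the best tour for each vehicle:
  {P1} + {P2, P3, P4, P5}: 48 + 116 = 164
  {P2} + {P1, P3, P4, P5}: 62 + 90 = 152
  {P1, P2} + {P3, P4, P5}: 81 + 90 = 171
  {P3} + {P1, P2, P4, P5}: 50 + 105 = 155
  {P1, P3} + {P2, P4, P5}: 57 + 99 = 156
  {P2, P3} + {P1, P4, P5}: 85 + 81 = 166
  … (15 splits in total)
  {P1, P3, P4} + {P2, P5}: 74 + 69 = 143  ← best
Best: vehicle 1 Depot → P3 → P1 → P4 → Depot = 74; vehicle 2 Depot → P2 → P5 → Depot = 69; combined 143.

Minimum combined distance: 143 km.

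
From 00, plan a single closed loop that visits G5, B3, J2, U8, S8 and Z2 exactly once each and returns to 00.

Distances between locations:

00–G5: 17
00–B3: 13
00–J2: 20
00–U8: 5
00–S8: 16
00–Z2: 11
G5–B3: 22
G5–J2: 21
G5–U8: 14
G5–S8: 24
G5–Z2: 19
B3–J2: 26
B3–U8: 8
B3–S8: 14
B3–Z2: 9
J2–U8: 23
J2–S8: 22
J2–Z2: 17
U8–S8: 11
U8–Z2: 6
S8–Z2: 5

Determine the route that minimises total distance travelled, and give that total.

Shortest round trip = 87.

00 → G5 → B3 → J2 → U8 → S8 → Z2 → 00: 17+22+26+23+11+5+11 = 115
00 → G5 → B3 → J2 → U8 → Z2 → S8 → 00: 17+22+26+23+6+5+16 = 115
00 → G5 → B3 → J2 → S8 → U8 → Z2 → 00: 17+22+26+22+11+6+11 = 115
00 → G5 → B3 → J2 → S8 → Z2 → U8 → 00: 17+22+26+22+5+6+5 = 103
00 → G5 → B3 → J2 → Z2 → U8 → S8 → 00: 17+22+26+17+6+11+16 = 115
00 → G5 → B3 → J2 → Z2 → S8 → U8 → 00: 17+22+26+17+5+11+5 = 103
00 → G5 → B3 → U8 → J2 → S8 → Z2 → 00: 17+22+8+23+22+5+11 = 108
00 → G5 → B3 → U8 → J2 → Z2 → S8 → 00: 17+22+8+23+17+5+16 = 108
… (352 more)
00 → G5 → J2 → S8 → Z2 → B3 → U8 → 00: 17+21+22+5+9+8+5 = 87  ← best
The minimum is 87.
One optimal route: 00 → G5 → J2 → S8 → Z2 → B3 → U8 → 00 (or its reverse).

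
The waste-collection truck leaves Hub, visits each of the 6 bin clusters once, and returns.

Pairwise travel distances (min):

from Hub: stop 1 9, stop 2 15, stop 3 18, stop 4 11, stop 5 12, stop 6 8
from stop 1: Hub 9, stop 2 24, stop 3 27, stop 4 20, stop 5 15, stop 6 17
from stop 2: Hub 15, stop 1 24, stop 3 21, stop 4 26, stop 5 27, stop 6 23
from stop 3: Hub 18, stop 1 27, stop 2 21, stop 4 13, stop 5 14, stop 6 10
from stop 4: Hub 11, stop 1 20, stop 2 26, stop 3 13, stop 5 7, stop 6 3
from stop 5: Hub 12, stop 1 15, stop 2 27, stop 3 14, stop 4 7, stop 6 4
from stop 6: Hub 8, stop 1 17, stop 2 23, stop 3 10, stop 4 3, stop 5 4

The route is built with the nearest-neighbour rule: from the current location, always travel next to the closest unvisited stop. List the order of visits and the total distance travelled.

Nearest-neighbour total = 86 min; route Hub → stop 6 → stop 4 → stop 5 → stop 3 → stop 2 → stop 1 → Hub.

Hub → [stop 6:8 / stop 1:9 / stop 4:11 / stop 5:12 / stop 2:15 / stop 3:18] → stop 6 (8)
stop 6 → [stop 4:3 / stop 5:4 / stop 3:10 / stop 1:17 / stop 2:23] → stop 4 (3)
stop 4 → [stop 5:7 / stop 3:13 / stop 1:20 / stop 2:26] → stop 5 (7)
stop 5 → [stop 3:14 / stop 1:15 / stop 2:27] → stop 3 (14)
stop 3 → [stop 2:21 / stop 1:27] → stop 2 (21)
stop 2 → [stop 1:24] → stop 1 (24)
Return stop 1→Hub: 9.
Total = 8 + 3 + 7 + 14 + 21 + 24 + 9 = 86.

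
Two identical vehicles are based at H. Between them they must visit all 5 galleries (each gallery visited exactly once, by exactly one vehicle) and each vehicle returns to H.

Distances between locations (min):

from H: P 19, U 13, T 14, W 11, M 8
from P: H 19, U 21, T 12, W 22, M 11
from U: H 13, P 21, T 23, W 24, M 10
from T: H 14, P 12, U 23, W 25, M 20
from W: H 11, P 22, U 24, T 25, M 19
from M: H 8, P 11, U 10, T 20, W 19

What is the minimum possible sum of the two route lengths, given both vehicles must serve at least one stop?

Try each way of splitting the stops between the two vehicles (each non-empty) and, for each split, find the best tour for each vehicle:
  {P} + {U, T, W, M}: 38 + 77 = 115
  {U} + {P, T, W, M}: 26 + 67 = 93
  {P, U} + {T, W, M}: 53 + 64 = 117
  {T} + {P, U, W, M}: 28 + 67 = 95
  {P, T} + {U, W, M}: 45 + 53 = 98
  {U, T} + {P, W, M}: 50 + 52 = 102
  … (15 splits in total)
  {W} + {P, U, T, M}: 22 + 60 = 82  ← best
Best: vehicle 1 H → W → H = 22; vehicle 2 H → U → M → P → T → H = 60; combined 82.

Minimum combined distance: 82 min.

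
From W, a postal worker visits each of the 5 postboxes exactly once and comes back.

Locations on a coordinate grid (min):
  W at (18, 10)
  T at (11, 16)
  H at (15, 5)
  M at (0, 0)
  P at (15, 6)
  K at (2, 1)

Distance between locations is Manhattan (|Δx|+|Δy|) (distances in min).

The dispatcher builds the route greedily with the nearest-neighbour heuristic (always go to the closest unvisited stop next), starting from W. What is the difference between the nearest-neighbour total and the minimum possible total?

From W: P=7, H=8, T=13, K=25, M=28 → choose P (7).
From P: H=1, T=14, K=18, M=21 → choose H (1).
From H: T=15, K=17, M=20 → choose T (15).
From T: K=24, M=27 → choose K (24).
From K: M=3 → choose M (3).
NN route W → P → H → T → K → M → W costs 78.
Optimal: W → T → M → K → H → P → W costs 68 (by enumerating all 60 distinct tours).
Excess = 78 − 68 = 10.

The nearest-neighbour route is 10 min longer than optimal.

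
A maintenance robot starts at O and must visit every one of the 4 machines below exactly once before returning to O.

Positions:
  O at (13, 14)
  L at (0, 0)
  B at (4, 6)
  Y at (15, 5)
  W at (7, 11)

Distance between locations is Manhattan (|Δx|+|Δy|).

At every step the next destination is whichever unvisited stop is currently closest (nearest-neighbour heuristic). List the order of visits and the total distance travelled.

At O the remaining stops are W 9, Y 11, B 17, L 27; go to W.
At W the remaining stops are B 8, Y 14, L 18; go to B.
At B the remaining stops are L 10, Y 12; go to L.
At L the remaining stops are Y 20; go to Y.
Return Y→O: 11.
Total = 9 + 8 + 10 + 20 + 11 = 58.

Total distance 58 via the nearest-neighbour route O → W → B → L → Y → O.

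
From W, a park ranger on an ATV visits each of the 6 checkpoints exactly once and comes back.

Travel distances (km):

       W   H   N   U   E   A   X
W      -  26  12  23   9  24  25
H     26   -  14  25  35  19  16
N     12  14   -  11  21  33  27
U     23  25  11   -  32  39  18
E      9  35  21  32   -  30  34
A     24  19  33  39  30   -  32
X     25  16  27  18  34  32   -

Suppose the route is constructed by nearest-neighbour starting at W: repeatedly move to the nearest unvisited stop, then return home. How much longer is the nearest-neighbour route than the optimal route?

From W: E=9, N=12, U=23, A=24, X=25, H=26 → choose E (9).
From E: N=21, A=30, U=32, X=34, H=35 → choose N (21).
From N: U=11, H=14, X=27, A=33 → choose U (11).
From U: X=18, H=25, A=39 → choose X (18).
From X: H=16, A=32 → choose H (16).
From H: A=19 → choose A (19).
NN route W → E → N → U → X → H → A → W costs 118.
Optimal: W → N → U → X → H → A → E → W costs 115 (by enumerating all 360 distinct tours).
Excess = 118 − 115 = 3.

3 km longer than the optimal tour.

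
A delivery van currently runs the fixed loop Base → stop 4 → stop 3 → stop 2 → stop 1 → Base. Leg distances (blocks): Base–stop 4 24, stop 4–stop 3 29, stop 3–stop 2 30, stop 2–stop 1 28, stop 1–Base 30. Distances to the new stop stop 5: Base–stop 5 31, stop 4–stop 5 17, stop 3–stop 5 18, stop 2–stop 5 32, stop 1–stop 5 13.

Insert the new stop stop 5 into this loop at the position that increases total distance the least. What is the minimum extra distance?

Adding 6 blocks by placing stop 5 on the stop 4–stop 3 leg.

Insertion cost between consecutive stops i–j is d(i,stop 5) + d(stop 5,j) − d(i,j):
  between Base and stop 4: 31 + 17 − 24 = 24
  between stop 4 and stop 3: 17 + 18 − 29 = 6
  between stop 3 and stop 2: 18 + 32 − 30 = 20
  between stop 2 and stop 1: 32 + 13 − 28 = 17
  between stop 1 and Base: 13 + 31 − 30 = 14
Cheapest insertion is between stop 4 and stop 3, adding 6.
New total = 141 + 6 = 147.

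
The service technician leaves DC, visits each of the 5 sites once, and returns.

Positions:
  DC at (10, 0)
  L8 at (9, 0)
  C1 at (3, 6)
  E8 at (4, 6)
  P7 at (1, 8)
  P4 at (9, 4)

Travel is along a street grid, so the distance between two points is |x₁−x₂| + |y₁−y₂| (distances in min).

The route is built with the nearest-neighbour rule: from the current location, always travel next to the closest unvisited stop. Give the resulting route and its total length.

Total distance 34 min via the nearest-neighbour route DC → L8 → P4 → E8 → C1 → P7 → DC.

From DC: distances to unvisited — L8=1, P4=5, E8=12, C1=13, P7=17. Nearest is L8 (1).
From L8: distances to unvisited — P4=4, E8=11, C1=12, P7=16. Nearest is P4 (4).
From P4: distances to unvisited — E8=7, C1=8, P7=12. Nearest is E8 (7).
From E8: distances to unvisited — C1=1, P7=5. Nearest is C1 (1).
From C1: distances to unvisited — P7=4. Nearest is P7 (4).
Return P7→DC: 17.
Total = 1 + 4 + 7 + 1 + 4 + 17 = 34.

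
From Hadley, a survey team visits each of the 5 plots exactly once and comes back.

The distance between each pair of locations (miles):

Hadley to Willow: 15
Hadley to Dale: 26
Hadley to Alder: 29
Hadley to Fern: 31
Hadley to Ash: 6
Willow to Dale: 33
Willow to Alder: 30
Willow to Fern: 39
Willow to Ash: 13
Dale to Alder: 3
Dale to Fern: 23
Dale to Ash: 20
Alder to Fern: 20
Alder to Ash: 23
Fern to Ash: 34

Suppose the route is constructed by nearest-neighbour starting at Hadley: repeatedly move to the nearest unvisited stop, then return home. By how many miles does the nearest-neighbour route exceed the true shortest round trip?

From Hadley: Ash=6, Willow=15, Dale=26, Alder=29, Fern=31 → choose Ash (6).
From Ash: Willow=13, Dale=20, Alder=23, Fern=34 → choose Willow (13).
From Willow: Alder=30, Dale=33, Fern=39 → choose Alder (30).
From Alder: Dale=3, Fern=20 → choose Dale (3).
From Dale: Fern=23 → choose Fern (23).
NN route Hadley → Ash → Willow → Alder → Dale → Fern → Hadley costs 106.
Optimal: Hadley → Willow → Ash → Dale → Alder → Fern → Hadley costs 102 (by enumerating all 60 distinct tours).
Excess = 106 − 102 = 4.

4 miles longer than the optimal tour.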